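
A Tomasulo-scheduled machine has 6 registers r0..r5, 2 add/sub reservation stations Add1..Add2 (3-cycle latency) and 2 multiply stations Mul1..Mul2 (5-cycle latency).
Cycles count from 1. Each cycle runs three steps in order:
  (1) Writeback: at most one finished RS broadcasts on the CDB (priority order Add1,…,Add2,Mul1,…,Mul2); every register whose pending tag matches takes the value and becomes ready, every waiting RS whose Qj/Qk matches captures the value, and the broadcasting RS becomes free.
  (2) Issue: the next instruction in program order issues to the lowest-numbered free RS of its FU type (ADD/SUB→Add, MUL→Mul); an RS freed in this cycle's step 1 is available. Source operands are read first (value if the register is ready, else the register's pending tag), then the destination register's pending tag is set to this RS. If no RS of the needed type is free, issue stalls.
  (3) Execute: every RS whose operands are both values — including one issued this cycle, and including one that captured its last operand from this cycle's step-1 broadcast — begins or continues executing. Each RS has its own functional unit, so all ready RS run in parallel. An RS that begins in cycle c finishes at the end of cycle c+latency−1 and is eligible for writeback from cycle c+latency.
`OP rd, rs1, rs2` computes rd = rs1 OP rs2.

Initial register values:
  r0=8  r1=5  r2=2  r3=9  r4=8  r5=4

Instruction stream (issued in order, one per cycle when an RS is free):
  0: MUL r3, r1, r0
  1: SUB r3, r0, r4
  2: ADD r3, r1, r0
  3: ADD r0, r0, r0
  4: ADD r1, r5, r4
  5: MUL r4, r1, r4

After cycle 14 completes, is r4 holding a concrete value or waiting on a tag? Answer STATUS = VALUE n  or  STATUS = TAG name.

STATUS = VALUE 96

c1: issue MUL r3<-Mul1 | r0:8,r1:5,r2:2,r3:Mul1,r4:8,r5:4
c2: issue SUB r3<-Add1 | r0:8,r1:5,r2:2,r3:Add1,r4:8,r5:4
c3: issue ADD r3<-Add2 | r0:8,r1:5,r2:2,r3:Add2,r4:8,r5:4
c4: stall | r0:8,r1:5,r2:2,r3:Add2,r4:8,r5:4
c5: CDB Add1=0; issue ADD r0<-Add1 | r0:Add1,r1:5,r2:2,r3:Add2,r4:8,r5:4
c6: CDB Add2=13; issue ADD r1<-Add2 | r0:Add1,r1:Add2,r2:2,r3:13,r4:8,r5:4
c7: CDB Mul1=40; issue MUL r4<-Mul1 | r0:Add1,r1:Add2,r2:2,r3:13,r4:Mul1,r5:4
c8: CDB Add1=16 | r0:16,r1:Add2,r2:2,r3:13,r4:Mul1,r5:4
c9: CDB Add2=12 | r0:16,r1:12,r2:2,r3:13,r4:Mul1,r5:4
c10: - | r0:16,r1:12,r2:2,r3:13,r4:Mul1,r5:4
c11: - | r0:16,r1:12,r2:2,r3:13,r4:Mul1,r5:4
c12: - | r0:16,r1:12,r2:2,r3:13,r4:Mul1,r5:4
c13: - | r0:16,r1:12,r2:2,r3:13,r4:Mul1,r5:4
c14: CDB Mul1=96 | r0:16,r1:12,r2:2,r3:13,r4:96,r5:4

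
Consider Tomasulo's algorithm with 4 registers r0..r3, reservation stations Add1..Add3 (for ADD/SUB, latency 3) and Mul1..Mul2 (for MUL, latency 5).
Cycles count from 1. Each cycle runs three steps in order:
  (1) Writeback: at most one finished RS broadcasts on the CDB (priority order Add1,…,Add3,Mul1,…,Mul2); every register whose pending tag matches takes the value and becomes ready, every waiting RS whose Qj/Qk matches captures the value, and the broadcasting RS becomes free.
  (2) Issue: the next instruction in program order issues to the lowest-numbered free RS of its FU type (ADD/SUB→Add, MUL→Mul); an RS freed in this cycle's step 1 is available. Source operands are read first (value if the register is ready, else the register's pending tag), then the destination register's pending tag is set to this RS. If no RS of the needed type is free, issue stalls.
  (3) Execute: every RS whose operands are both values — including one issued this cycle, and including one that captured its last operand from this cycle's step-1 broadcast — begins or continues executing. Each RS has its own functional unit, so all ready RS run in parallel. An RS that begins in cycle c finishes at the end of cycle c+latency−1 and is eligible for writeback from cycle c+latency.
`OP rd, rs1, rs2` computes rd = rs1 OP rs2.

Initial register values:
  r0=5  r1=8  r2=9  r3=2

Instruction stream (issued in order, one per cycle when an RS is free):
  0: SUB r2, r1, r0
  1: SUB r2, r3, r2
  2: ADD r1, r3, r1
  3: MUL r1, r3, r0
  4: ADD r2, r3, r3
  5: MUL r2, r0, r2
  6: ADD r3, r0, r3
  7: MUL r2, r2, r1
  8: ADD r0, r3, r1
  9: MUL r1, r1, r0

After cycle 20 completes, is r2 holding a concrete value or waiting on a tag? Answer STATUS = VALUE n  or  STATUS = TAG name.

  c1: issue SUB r2<-Add1  regs: r0:5,r1:8,r2:Add1,r3:2
  c2: issue SUB r2<-Add2  regs: r0:5,r1:8,r2:Add2,r3:2
  c3: issue ADD r1<-Add3  regs: r0:5,r1:Add3,r2:Add2,r3:2
  c4: CDB Add1=3; issue MUL r1<-Mul1  regs: r0:5,r1:Mul1,r2:Add2,r3:2
  c5: issue ADD r2<-Add1  regs: r0:5,r1:Mul1,r2:Add1,r3:2
  c6: CDB Add3=10; issue MUL r2<-Mul2  regs: r0:5,r1:Mul1,r2:Mul2,r3:2
  c7: CDB Add2=-1; issue ADD r3<-Add2  regs: r0:5,r1:Mul1,r2:Mul2,r3:Add2
  c8: CDB Add1=4; stall  regs: r0:5,r1:Mul1,r2:Mul2,r3:Add2
  c9: CDB Mul1=10; issue MUL r2<-Mul1  regs: r0:5,r1:10,r2:Mul1,r3:Add2
  c10: CDB Add2=7; issue ADD r0<-Add1  regs: r0:Add1,r1:10,r2:Mul1,r3:7
  c11: stall  regs: r0:Add1,r1:10,r2:Mul1,r3:7
  c12: stall  regs: r0:Add1,r1:10,r2:Mul1,r3:7
  c13: CDB Add1=17; stall  regs: r0:17,r1:10,r2:Mul1,r3:7
  c14: CDB Mul2=20; issue MUL r1<-Mul2  regs: r0:17,r1:Mul2,r2:Mul1,r3:7
  c15: -  regs: r0:17,r1:Mul2,r2:Mul1,r3:7
  c16: -  regs: r0:17,r1:Mul2,r2:Mul1,r3:7
  c17: -  regs: r0:17,r1:Mul2,r2:Mul1,r3:7
  c18: -  regs: r0:17,r1:Mul2,r2:Mul1,r3:7
  c19: CDB Mul1=200  regs: r0:17,r1:Mul2,r2:200,r3:7
  c20: CDB Mul2=170  regs: r0:17,r1:170,r2:200,r3:7

STATUS = VALUE 200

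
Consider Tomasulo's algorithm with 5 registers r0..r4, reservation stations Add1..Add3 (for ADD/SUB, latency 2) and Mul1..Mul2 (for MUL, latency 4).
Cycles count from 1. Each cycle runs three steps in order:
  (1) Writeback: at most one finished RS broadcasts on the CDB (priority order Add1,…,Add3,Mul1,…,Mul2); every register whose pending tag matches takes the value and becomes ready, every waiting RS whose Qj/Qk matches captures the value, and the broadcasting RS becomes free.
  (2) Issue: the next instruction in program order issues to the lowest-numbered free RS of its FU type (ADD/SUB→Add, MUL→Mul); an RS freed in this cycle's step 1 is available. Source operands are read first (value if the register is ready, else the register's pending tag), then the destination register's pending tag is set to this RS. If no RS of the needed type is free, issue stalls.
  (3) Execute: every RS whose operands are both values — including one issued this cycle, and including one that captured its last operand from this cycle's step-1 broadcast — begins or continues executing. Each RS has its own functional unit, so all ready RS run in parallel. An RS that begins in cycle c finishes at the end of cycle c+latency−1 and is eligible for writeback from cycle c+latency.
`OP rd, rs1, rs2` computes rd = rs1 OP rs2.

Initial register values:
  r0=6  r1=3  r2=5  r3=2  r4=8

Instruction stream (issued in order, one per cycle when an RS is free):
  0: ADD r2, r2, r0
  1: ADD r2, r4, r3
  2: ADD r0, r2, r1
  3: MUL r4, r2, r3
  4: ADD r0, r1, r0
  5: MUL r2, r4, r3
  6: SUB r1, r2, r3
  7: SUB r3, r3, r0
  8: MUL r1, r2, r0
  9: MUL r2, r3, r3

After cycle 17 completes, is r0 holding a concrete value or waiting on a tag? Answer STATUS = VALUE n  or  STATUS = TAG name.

  c1: issue ADD r2<-Add1  regs: r0:6,r1:3,r2:Add1,r3:2,r4:8
  c2: issue ADD r2<-Add2  regs: r0:6,r1:3,r2:Add2,r3:2,r4:8
  c3: CDB Add1=11; issue ADD r0<-Add1  regs: r0:Add1,r1:3,r2:Add2,r3:2,r4:8
  c4: CDB Add2=10; issue MUL r4<-Mul1  regs: r0:Add1,r1:3,r2:10,r3:2,r4:Mul1
  c5: issue ADD r0<-Add2  regs: r0:Add2,r1:3,r2:10,r3:2,r4:Mul1
  c6: CDB Add1=13; issue MUL r2<-Mul2  regs: r0:Add2,r1:3,r2:Mul2,r3:2,r4:Mul1
  c7: issue SUB r1<-Add1  regs: r0:Add2,r1:Add1,r2:Mul2,r3:2,r4:Mul1
  c8: CDB Add2=16; issue SUB r3<-Add2  regs: r0:16,r1:Add1,r2:Mul2,r3:Add2,r4:Mul1
  c9: CDB Mul1=20; issue MUL r1<-Mul1  regs: r0:16,r1:Mul1,r2:Mul2,r3:Add2,r4:20
  c10: CDB Add2=-14; stall  regs: r0:16,r1:Mul1,r2:Mul2,r3:-14,r4:20
  c11: stall  regs: r0:16,r1:Mul1,r2:Mul2,r3:-14,r4:20
  c12: stall  regs: r0:16,r1:Mul1,r2:Mul2,r3:-14,r4:20
  c13: CDB Mul2=40; issue MUL r2<-Mul2  regs: r0:16,r1:Mul1,r2:Mul2,r3:-14,r4:20
  c14: -  regs: r0:16,r1:Mul1,r2:Mul2,r3:-14,r4:20
  c15: CDB Add1=38  regs: r0:16,r1:Mul1,r2:Mul2,r3:-14,r4:20
  c16: -  regs: r0:16,r1:Mul1,r2:Mul2,r3:-14,r4:20
  c17: CDB Mul1=640  regs: r0:16,r1:640,r2:Mul2,r3:-14,r4:20

STATUS = VALUE 16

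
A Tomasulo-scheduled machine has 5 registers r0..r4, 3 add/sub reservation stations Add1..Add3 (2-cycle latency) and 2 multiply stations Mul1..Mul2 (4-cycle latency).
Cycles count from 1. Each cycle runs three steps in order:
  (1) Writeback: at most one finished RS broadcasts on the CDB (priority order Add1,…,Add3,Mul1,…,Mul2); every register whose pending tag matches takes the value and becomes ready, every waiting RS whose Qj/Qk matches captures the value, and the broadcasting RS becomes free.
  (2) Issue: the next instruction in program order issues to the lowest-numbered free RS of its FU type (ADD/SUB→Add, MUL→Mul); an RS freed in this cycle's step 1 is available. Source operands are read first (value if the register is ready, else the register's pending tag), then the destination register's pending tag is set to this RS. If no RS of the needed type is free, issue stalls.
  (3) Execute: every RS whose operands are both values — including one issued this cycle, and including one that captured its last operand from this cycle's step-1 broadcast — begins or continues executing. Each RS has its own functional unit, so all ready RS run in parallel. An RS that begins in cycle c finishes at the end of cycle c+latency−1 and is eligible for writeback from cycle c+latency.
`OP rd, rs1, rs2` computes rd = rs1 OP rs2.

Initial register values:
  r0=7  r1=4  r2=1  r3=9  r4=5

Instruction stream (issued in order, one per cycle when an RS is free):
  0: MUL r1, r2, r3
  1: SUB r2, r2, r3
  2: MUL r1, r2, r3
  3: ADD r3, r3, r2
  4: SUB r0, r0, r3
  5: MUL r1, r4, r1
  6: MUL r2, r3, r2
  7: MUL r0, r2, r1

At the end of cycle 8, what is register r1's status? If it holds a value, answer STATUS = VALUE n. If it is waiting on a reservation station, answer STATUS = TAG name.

c1: issue MUL r1<-Mul1 | r0:7,r1:Mul1,r2:1,r3:9,r4:5
c2: issue SUB r2<-Add1 | r0:7,r1:Mul1,r2:Add1,r3:9,r4:5
c3: issue MUL r1<-Mul2 | r0:7,r1:Mul2,r2:Add1,r3:9,r4:5
c4: CDB Add1=-8; issue ADD r3<-Add1 | r0:7,r1:Mul2,r2:-8,r3:Add1,r4:5
c5: CDB Mul1=9; issue SUB r0<-Add2 | r0:Add2,r1:Mul2,r2:-8,r3:Add1,r4:5
c6: CDB Add1=1; issue MUL r1<-Mul1 | r0:Add2,r1:Mul1,r2:-8,r3:1,r4:5
c7: stall | r0:Add2,r1:Mul1,r2:-8,r3:1,r4:5
c8: CDB Add2=6; stall | r0:6,r1:Mul1,r2:-8,r3:1,r4:5

STATUS = TAG Mul1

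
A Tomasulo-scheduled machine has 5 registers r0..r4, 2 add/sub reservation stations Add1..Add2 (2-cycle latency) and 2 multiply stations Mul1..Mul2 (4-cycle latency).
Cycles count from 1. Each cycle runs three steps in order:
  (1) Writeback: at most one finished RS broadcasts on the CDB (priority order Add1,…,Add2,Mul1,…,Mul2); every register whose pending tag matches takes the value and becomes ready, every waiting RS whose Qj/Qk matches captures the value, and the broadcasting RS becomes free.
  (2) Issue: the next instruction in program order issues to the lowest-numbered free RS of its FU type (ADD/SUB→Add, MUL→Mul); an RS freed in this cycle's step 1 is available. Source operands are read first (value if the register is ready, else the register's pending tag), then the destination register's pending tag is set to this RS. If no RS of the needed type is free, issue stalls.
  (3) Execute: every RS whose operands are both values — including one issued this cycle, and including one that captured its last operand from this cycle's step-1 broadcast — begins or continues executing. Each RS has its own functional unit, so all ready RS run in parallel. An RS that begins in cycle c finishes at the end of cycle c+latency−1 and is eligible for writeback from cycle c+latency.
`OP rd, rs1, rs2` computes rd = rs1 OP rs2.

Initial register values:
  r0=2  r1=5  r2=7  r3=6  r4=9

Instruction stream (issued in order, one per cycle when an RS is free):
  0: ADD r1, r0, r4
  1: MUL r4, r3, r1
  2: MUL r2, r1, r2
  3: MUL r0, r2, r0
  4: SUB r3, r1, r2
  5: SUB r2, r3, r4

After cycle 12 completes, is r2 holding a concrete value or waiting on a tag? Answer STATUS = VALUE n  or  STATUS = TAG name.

STATUS = VALUE -132

cycle 1: issue ADD r1<-Add1 // r0:2,r1:Add1,r2:7,r3:6,r4:9
cycle 2: issue MUL r4<-Mul1 // r0:2,r1:Add1,r2:7,r3:6,r4:Mul1
cycle 3: CDB Add1=11; issue MUL r2<-Mul2 // r0:2,r1:11,r2:Mul2,r3:6,r4:Mul1
cycle 4: stall // r0:2,r1:11,r2:Mul2,r3:6,r4:Mul1
cycle 5: stall // r0:2,r1:11,r2:Mul2,r3:6,r4:Mul1
cycle 6: stall // r0:2,r1:11,r2:Mul2,r3:6,r4:Mul1
cycle 7: CDB Mul1=66; issue MUL r0<-Mul1 // r0:Mul1,r1:11,r2:Mul2,r3:6,r4:66
cycle 8: CDB Mul2=77; issue SUB r3<-Add1 // r0:Mul1,r1:11,r2:77,r3:Add1,r4:66
cycle 9: issue SUB r2<-Add2 // r0:Mul1,r1:11,r2:Add2,r3:Add1,r4:66
cycle 10: CDB Add1=-66 // r0:Mul1,r1:11,r2:Add2,r3:-66,r4:66
cycle 11: - // r0:Mul1,r1:11,r2:Add2,r3:-66,r4:66
cycle 12: CDB Add2=-132 // r0:Mul1,r1:11,r2:-132,r3:-66,r4:66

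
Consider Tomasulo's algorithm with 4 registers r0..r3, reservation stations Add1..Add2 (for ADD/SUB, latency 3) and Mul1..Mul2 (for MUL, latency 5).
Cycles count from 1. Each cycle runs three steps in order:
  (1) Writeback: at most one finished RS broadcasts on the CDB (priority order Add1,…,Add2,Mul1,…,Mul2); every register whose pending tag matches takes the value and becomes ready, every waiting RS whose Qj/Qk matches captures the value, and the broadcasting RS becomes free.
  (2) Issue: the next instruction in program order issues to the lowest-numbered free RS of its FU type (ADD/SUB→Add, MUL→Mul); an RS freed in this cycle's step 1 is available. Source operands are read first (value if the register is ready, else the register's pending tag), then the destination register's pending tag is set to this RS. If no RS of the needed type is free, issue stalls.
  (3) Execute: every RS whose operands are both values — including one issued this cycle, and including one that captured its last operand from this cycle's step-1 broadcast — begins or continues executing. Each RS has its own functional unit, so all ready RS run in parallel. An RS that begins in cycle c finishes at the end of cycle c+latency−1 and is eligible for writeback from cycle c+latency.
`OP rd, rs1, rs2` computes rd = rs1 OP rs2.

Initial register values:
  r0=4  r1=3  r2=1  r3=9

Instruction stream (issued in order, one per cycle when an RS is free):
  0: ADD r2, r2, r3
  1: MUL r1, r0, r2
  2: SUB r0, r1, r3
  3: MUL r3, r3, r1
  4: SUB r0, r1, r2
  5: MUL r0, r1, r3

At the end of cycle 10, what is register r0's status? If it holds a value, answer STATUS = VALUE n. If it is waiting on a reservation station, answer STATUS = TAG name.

STATUS = TAG Mul1

c1: issue ADD r2<-Add1 | r0:4,r1:3,r2:Add1,r3:9
c2: issue MUL r1<-Mul1 | r0:4,r1:Mul1,r2:Add1,r3:9
c3: issue SUB r0<-Add2 | r0:Add2,r1:Mul1,r2:Add1,r3:9
c4: CDB Add1=10; issue MUL r3<-Mul2 | r0:Add2,r1:Mul1,r2:10,r3:Mul2
c5: issue SUB r0<-Add1 | r0:Add1,r1:Mul1,r2:10,r3:Mul2
c6: stall | r0:Add1,r1:Mul1,r2:10,r3:Mul2
c7: stall | r0:Add1,r1:Mul1,r2:10,r3:Mul2
c8: stall | r0:Add1,r1:Mul1,r2:10,r3:Mul2
c9: CDB Mul1=40; issue MUL r0<-Mul1 | r0:Mul1,r1:40,r2:10,r3:Mul2
c10: - | r0:Mul1,r1:40,r2:10,r3:Mul2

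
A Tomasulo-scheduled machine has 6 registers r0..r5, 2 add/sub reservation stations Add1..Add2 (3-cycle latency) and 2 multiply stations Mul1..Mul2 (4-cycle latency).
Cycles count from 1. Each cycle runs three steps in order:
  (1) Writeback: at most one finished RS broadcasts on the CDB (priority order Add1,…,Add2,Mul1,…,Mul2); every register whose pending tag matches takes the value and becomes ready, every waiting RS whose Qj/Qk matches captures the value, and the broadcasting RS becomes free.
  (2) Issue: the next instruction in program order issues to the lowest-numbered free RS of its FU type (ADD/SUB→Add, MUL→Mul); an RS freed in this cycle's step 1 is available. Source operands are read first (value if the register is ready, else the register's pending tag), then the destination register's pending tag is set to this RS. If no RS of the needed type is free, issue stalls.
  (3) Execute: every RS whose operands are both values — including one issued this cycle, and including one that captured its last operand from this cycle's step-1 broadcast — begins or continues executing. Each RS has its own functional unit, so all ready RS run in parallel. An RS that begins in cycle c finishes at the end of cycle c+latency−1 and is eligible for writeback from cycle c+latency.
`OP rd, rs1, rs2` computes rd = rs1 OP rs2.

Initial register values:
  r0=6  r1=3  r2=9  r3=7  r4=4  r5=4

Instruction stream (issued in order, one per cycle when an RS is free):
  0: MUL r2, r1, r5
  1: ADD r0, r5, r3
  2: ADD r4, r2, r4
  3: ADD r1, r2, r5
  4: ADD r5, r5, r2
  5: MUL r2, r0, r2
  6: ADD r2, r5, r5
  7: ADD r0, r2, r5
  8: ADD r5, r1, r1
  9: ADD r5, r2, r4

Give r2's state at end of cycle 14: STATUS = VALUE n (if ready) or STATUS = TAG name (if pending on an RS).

c1: issue MUL r2<-Mul1 | r0:6,r1:3,r2:Mul1,r3:7,r4:4,r5:4
c2: issue ADD r0<-Add1 | r0:Add1,r1:3,r2:Mul1,r3:7,r4:4,r5:4
c3: issue ADD r4<-Add2 | r0:Add1,r1:3,r2:Mul1,r3:7,r4:Add2,r5:4
c4: stall | r0:Add1,r1:3,r2:Mul1,r3:7,r4:Add2,r5:4
c5: CDB Add1=11; issue ADD r1<-Add1 | r0:11,r1:Add1,r2:Mul1,r3:7,r4:Add2,r5:4
c6: CDB Mul1=12; stall | r0:11,r1:Add1,r2:12,r3:7,r4:Add2,r5:4
c7: stall | r0:11,r1:Add1,r2:12,r3:7,r4:Add2,r5:4
c8: stall | r0:11,r1:Add1,r2:12,r3:7,r4:Add2,r5:4
c9: CDB Add1=16; issue ADD r5<-Add1 | r0:11,r1:16,r2:12,r3:7,r4:Add2,r5:Add1
c10: CDB Add2=16; issue MUL r2<-Mul1 | r0:11,r1:16,r2:Mul1,r3:7,r4:16,r5:Add1
c11: issue ADD r2<-Add2 | r0:11,r1:16,r2:Add2,r3:7,r4:16,r5:Add1
c12: CDB Add1=16; issue ADD r0<-Add1 | r0:Add1,r1:16,r2:Add2,r3:7,r4:16,r5:16
c13: stall | r0:Add1,r1:16,r2:Add2,r3:7,r4:16,r5:16
c14: CDB Mul1=132; stall | r0:Add1,r1:16,r2:Add2,r3:7,r4:16,r5:16

STATUS = TAG Add2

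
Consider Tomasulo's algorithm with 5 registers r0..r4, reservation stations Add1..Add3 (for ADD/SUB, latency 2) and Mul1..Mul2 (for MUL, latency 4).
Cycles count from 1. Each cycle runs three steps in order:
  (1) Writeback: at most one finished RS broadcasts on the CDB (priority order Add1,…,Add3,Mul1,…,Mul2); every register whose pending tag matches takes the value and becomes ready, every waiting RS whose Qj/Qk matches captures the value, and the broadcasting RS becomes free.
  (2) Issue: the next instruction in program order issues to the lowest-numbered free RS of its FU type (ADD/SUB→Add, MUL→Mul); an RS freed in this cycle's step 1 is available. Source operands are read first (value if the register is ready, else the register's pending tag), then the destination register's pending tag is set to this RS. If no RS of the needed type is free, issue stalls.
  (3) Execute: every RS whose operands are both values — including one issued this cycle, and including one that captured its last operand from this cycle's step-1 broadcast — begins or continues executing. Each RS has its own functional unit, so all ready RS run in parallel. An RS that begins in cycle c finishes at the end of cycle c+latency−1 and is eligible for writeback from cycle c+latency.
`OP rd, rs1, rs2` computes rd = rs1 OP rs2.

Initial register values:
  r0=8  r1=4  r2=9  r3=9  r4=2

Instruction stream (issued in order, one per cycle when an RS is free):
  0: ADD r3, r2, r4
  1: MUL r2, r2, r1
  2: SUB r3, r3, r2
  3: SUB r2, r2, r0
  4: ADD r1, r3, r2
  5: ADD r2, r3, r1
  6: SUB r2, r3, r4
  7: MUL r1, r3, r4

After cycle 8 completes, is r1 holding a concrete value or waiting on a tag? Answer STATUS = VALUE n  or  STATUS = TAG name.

STATUS = TAG Add3

  c1: issue ADD r3<-Add1  regs: r0:8,r1:4,r2:9,r3:Add1,r4:2
  c2: issue MUL r2<-Mul1  regs: r0:8,r1:4,r2:Mul1,r3:Add1,r4:2
  c3: CDB Add1=11; issue SUB r3<-Add1  regs: r0:8,r1:4,r2:Mul1,r3:Add1,r4:2
  c4: issue SUB r2<-Add2  regs: r0:8,r1:4,r2:Add2,r3:Add1,r4:2
  c5: issue ADD r1<-Add3  regs: r0:8,r1:Add3,r2:Add2,r3:Add1,r4:2
  c6: CDB Mul1=36; stall  regs: r0:8,r1:Add3,r2:Add2,r3:Add1,r4:2
  c7: stall  regs: r0:8,r1:Add3,r2:Add2,r3:Add1,r4:2
  c8: CDB Add1=-25; issue ADD r2<-Add1  regs: r0:8,r1:Add3,r2:Add1,r3:-25,r4:2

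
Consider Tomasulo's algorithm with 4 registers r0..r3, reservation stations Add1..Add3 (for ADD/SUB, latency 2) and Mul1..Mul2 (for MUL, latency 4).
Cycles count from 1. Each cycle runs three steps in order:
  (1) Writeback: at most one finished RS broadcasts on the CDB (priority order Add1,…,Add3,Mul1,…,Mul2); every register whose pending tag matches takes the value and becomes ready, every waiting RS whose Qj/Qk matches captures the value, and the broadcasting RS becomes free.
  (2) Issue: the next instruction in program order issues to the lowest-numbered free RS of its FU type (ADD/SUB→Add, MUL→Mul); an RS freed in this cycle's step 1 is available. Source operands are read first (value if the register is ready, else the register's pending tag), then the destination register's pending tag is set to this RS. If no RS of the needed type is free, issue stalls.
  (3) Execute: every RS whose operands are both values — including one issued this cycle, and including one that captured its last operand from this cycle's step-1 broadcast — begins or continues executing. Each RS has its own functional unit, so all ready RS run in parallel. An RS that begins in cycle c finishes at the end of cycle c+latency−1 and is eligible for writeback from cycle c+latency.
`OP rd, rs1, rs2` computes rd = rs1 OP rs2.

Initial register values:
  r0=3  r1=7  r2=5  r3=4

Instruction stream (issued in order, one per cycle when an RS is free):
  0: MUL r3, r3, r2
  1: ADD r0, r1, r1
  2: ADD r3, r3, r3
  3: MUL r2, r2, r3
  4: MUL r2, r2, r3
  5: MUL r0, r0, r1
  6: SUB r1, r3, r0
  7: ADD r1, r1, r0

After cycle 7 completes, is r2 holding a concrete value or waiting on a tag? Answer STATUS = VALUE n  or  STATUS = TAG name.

cycle 1: issue MUL r3<-Mul1 // r0:3,r1:7,r2:5,r3:Mul1
cycle 2: issue ADD r0<-Add1 // r0:Add1,r1:7,r2:5,r3:Mul1
cycle 3: issue ADD r3<-Add2 // r0:Add1,r1:7,r2:5,r3:Add2
cycle 4: CDB Add1=14; issue MUL r2<-Mul2 // r0:14,r1:7,r2:Mul2,r3:Add2
cycle 5: CDB Mul1=20; issue MUL r2<-Mul1 // r0:14,r1:7,r2:Mul1,r3:Add2
cycle 6: stall // r0:14,r1:7,r2:Mul1,r3:Add2
cycle 7: CDB Add2=40; stall // r0:14,r1:7,r2:Mul1,r3:40

STATUS = TAG Mul1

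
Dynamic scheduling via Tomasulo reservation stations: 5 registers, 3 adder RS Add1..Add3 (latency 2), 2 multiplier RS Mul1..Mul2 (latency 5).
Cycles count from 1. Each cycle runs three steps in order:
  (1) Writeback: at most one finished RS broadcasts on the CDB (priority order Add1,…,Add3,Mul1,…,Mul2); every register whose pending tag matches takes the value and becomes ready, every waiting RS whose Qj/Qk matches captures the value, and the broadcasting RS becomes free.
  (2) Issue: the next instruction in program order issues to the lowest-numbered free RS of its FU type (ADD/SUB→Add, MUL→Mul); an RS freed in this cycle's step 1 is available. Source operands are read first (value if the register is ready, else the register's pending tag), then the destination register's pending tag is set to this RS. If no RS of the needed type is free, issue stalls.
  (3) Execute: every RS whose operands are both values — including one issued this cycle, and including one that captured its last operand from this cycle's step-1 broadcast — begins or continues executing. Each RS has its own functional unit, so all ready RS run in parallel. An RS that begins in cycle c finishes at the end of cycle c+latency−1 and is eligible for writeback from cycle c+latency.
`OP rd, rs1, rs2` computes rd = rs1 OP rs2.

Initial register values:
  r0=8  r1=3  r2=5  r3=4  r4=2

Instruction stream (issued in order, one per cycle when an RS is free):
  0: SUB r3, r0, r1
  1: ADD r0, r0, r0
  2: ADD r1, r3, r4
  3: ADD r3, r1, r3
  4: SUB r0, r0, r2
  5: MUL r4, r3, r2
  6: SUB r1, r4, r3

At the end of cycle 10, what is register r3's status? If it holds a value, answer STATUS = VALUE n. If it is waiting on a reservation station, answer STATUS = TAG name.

cycle 1: issue SUB r3<-Add1 // r0:8,r1:3,r2:5,r3:Add1,r4:2
cycle 2: issue ADD r0<-Add2 // r0:Add2,r1:3,r2:5,r3:Add1,r4:2
cycle 3: CDB Add1=5; issue ADD r1<-Add1 // r0:Add2,r1:Add1,r2:5,r3:5,r4:2
cycle 4: CDB Add2=16; issue ADD r3<-Add2 // r0:16,r1:Add1,r2:5,r3:Add2,r4:2
cycle 5: CDB Add1=7; issue SUB r0<-Add1 // r0:Add1,r1:7,r2:5,r3:Add2,r4:2
cycle 6: issue MUL r4<-Mul1 // r0:Add1,r1:7,r2:5,r3:Add2,r4:Mul1
cycle 7: CDB Add1=11; issue SUB r1<-Add1 // r0:11,r1:Add1,r2:5,r3:Add2,r4:Mul1
cycle 8: CDB Add2=12 // r0:11,r1:Add1,r2:5,r3:12,r4:Mul1
cycle 9: - // r0:11,r1:Add1,r2:5,r3:12,r4:Mul1
cycle 10: - // r0:11,r1:Add1,r2:5,r3:12,r4:Mul1

STATUS = VALUE 12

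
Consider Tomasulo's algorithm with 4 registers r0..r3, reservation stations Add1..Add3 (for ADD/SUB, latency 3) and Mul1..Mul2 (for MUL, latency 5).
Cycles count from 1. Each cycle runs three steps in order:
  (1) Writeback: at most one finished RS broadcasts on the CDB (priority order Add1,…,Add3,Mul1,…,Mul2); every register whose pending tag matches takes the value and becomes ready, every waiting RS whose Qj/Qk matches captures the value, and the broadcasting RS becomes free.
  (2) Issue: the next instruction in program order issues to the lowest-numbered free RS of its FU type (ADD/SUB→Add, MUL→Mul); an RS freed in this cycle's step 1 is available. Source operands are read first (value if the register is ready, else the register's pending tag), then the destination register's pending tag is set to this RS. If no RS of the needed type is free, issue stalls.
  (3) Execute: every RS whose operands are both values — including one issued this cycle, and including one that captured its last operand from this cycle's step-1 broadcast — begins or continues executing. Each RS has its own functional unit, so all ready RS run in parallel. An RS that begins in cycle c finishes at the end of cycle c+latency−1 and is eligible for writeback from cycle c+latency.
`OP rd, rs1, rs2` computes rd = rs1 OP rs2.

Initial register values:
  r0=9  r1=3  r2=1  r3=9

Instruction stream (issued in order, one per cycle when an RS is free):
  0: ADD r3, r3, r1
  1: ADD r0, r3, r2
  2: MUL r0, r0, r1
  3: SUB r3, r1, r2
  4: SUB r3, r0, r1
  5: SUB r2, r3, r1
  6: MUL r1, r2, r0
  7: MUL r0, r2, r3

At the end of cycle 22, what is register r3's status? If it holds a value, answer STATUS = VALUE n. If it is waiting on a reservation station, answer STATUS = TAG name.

  c1: issue ADD r3<-Add1  regs: r0:9,r1:3,r2:1,r3:Add1
  c2: issue ADD r0<-Add2  regs: r0:Add2,r1:3,r2:1,r3:Add1
  c3: issue MUL r0<-Mul1  regs: r0:Mul1,r1:3,r2:1,r3:Add1
  c4: CDB Add1=12; issue SUB r3<-Add1  regs: r0:Mul1,r1:3,r2:1,r3:Add1
  c5: issue SUB r3<-Add3  regs: r0:Mul1,r1:3,r2:1,r3:Add3
  c6: stall  regs: r0:Mul1,r1:3,r2:1,r3:Add3
  c7: CDB Add1=2; issue SUB r2<-Add1  regs: r0:Mul1,r1:3,r2:Add1,r3:Add3
  c8: CDB Add2=13; issue MUL r1<-Mul2  regs: r0:Mul1,r1:Mul2,r2:Add1,r3:Add3
  c9: stall  regs: r0:Mul1,r1:Mul2,r2:Add1,r3:Add3
  c10: stall  regs: r0:Mul1,r1:Mul2,r2:Add1,r3:Add3
  c11: stall  regs: r0:Mul1,r1:Mul2,r2:Add1,r3:Add3
  c12: stall  regs: r0:Mul1,r1:Mul2,r2:Add1,r3:Add3
  c13: CDB Mul1=39; issue MUL r0<-Mul1  regs: r0:Mul1,r1:Mul2,r2:Add1,r3:Add3
  c14: -  regs: r0:Mul1,r1:Mul2,r2:Add1,r3:Add3
  c15: -  regs: r0:Mul1,r1:Mul2,r2:Add1,r3:Add3
  c16: CDB Add3=36  regs: r0:Mul1,r1:Mul2,r2:Add1,r3:36
  c17: -  regs: r0:Mul1,r1:Mul2,r2:Add1,r3:36
  c18: -  regs: r0:Mul1,r1:Mul2,r2:Add1,r3:36
  c19: CDB Add1=33  regs: r0:Mul1,r1:Mul2,r2:33,r3:36
  c20: -  regs: r0:Mul1,r1:Mul2,r2:33,r3:36
  c21: -  regs: r0:Mul1,r1:Mul2,r2:33,r3:36
  c22: -  regs: r0:Mul1,r1:Mul2,r2:33,r3:36

STATUS = VALUE 36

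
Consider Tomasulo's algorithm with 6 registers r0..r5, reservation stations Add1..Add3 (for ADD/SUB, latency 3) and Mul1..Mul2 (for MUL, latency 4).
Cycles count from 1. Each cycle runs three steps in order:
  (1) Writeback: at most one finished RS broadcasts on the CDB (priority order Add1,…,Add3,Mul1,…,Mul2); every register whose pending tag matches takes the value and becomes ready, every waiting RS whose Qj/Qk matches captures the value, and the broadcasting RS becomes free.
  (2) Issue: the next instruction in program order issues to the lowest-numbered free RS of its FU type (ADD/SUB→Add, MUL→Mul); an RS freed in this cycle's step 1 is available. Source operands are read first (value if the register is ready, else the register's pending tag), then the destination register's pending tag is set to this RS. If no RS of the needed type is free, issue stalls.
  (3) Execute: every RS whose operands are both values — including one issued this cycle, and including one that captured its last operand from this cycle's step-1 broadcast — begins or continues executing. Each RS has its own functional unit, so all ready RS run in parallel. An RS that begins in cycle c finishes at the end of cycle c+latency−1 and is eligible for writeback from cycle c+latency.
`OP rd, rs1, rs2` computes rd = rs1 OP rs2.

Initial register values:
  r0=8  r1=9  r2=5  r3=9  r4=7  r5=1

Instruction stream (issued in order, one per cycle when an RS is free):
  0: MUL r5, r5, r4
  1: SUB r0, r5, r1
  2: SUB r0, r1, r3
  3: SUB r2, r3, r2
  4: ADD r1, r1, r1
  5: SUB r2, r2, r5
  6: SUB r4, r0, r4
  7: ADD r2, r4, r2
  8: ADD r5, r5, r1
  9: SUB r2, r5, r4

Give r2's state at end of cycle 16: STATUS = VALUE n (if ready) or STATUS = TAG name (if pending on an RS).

STATUS = VALUE 32

  c1: issue MUL r5<-Mul1  regs: r0:8,r1:9,r2:5,r3:9,r4:7,r5:Mul1
  c2: issue SUB r0<-Add1  regs: r0:Add1,r1:9,r2:5,r3:9,r4:7,r5:Mul1
  c3: issue SUB r0<-Add2  regs: r0:Add2,r1:9,r2:5,r3:9,r4:7,r5:Mul1
  c4: issue SUB r2<-Add3  regs: r0:Add2,r1:9,r2:Add3,r3:9,r4:7,r5:Mul1
  c5: CDB Mul1=7; stall  regs: r0:Add2,r1:9,r2:Add3,r3:9,r4:7,r5:7
  c6: CDB Add2=0; issue ADD r1<-Add2  regs: r0:0,r1:Add2,r2:Add3,r3:9,r4:7,r5:7
  c7: CDB Add3=4; issue SUB r2<-Add3  regs: r0:0,r1:Add2,r2:Add3,r3:9,r4:7,r5:7
  c8: CDB Add1=-2; issue SUB r4<-Add1  regs: r0:0,r1:Add2,r2:Add3,r3:9,r4:Add1,r5:7
  c9: CDB Add2=18; issue ADD r2<-Add2  regs: r0:0,r1:18,r2:Add2,r3:9,r4:Add1,r5:7
  c10: CDB Add3=-3; issue ADD r5<-Add3  regs: r0:0,r1:18,r2:Add2,r3:9,r4:Add1,r5:Add3
  c11: CDB Add1=-7; issue SUB r2<-Add1  regs: r0:0,r1:18,r2:Add1,r3:9,r4:-7,r5:Add3
  c12: -  regs: r0:0,r1:18,r2:Add1,r3:9,r4:-7,r5:Add3
  c13: CDB Add3=25  regs: r0:0,r1:18,r2:Add1,r3:9,r4:-7,r5:25
  c14: CDB Add2=-10  regs: r0:0,r1:18,r2:Add1,r3:9,r4:-7,r5:25
  c15: -  regs: r0:0,r1:18,r2:Add1,r3:9,r4:-7,r5:25
  c16: CDB Add1=32  regs: r0:0,r1:18,r2:32,r3:9,r4:-7,r5:25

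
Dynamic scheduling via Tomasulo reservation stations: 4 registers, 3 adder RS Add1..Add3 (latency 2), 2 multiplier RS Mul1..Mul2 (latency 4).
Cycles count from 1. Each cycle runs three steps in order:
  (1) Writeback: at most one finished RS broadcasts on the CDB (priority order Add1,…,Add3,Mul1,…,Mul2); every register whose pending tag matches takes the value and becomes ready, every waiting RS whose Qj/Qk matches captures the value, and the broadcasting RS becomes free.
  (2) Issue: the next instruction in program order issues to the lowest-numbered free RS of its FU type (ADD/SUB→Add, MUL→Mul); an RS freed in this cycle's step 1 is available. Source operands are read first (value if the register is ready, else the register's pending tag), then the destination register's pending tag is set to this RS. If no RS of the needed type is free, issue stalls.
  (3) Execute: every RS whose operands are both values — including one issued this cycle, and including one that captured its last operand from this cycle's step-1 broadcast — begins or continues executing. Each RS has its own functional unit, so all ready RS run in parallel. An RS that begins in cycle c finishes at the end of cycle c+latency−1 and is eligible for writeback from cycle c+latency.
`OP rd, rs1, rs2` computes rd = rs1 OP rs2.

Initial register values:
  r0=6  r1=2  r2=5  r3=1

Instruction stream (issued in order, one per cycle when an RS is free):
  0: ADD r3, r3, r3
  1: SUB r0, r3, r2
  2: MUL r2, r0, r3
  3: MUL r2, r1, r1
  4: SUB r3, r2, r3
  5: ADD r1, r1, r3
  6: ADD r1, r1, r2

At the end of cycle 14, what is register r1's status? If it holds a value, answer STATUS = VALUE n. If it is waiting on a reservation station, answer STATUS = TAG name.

STATUS = VALUE 8

  c1: issue ADD r3<-Add1  regs: r0:6,r1:2,r2:5,r3:Add1
  c2: issue SUB r0<-Add2  regs: r0:Add2,r1:2,r2:5,r3:Add1
  c3: CDB Add1=2; issue MUL r2<-Mul1  regs: r0:Add2,r1:2,r2:Mul1,r3:2
  c4: issue MUL r2<-Mul2  regs: r0:Add2,r1:2,r2:Mul2,r3:2
  c5: CDB Add2=-3; issue SUB r3<-Add1  regs: r0:-3,r1:2,r2:Mul2,r3:Add1
  c6: issue ADD r1<-Add2  regs: r0:-3,r1:Add2,r2:Mul2,r3:Add1
  c7: issue ADD r1<-Add3  regs: r0:-3,r1:Add3,r2:Mul2,r3:Add1
  c8: CDB Mul2=4  regs: r0:-3,r1:Add3,r2:4,r3:Add1
  c9: CDB Mul1=-6  regs: r0:-3,r1:Add3,r2:4,r3:Add1
  c10: CDB Add1=2  regs: r0:-3,r1:Add3,r2:4,r3:2
  c11: -  regs: r0:-3,r1:Add3,r2:4,r3:2
  c12: CDB Add2=4  regs: r0:-3,r1:Add3,r2:4,r3:2
  c13: -  regs: r0:-3,r1:Add3,r2:4,r3:2
  c14: CDB Add3=8  regs: r0:-3,r1:8,r2:4,r3:2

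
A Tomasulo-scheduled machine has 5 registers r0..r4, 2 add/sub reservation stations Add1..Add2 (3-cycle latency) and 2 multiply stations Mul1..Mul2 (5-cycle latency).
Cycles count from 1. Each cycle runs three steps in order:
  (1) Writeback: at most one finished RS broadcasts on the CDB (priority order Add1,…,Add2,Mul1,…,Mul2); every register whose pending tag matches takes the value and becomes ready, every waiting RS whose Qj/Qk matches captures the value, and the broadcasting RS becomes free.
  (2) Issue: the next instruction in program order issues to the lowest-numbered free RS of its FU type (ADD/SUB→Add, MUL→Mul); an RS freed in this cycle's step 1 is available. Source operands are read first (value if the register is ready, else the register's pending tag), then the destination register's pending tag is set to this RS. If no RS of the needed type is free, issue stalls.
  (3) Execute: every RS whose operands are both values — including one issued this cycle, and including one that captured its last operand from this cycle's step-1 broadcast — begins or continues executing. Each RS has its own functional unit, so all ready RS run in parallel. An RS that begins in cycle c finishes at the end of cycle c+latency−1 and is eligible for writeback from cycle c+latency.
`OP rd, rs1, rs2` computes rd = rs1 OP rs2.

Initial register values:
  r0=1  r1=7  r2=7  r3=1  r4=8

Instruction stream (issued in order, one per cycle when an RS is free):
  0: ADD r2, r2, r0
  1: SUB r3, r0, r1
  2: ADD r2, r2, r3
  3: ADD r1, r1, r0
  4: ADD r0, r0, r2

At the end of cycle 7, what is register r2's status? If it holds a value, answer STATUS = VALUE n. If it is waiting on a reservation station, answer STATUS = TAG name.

STATUS = TAG Add1

cycle 1: issue ADD r2<-Add1 // r0:1,r1:7,r2:Add1,r3:1,r4:8
cycle 2: issue SUB r3<-Add2 // r0:1,r1:7,r2:Add1,r3:Add2,r4:8
cycle 3: stall // r0:1,r1:7,r2:Add1,r3:Add2,r4:8
cycle 4: CDB Add1=8; issue ADD r2<-Add1 // r0:1,r1:7,r2:Add1,r3:Add2,r4:8
cycle 5: CDB Add2=-6; issue ADD r1<-Add2 // r0:1,r1:Add2,r2:Add1,r3:-6,r4:8
cycle 6: stall // r0:1,r1:Add2,r2:Add1,r3:-6,r4:8
cycle 7: stall // r0:1,r1:Add2,r2:Add1,r3:-6,r4:8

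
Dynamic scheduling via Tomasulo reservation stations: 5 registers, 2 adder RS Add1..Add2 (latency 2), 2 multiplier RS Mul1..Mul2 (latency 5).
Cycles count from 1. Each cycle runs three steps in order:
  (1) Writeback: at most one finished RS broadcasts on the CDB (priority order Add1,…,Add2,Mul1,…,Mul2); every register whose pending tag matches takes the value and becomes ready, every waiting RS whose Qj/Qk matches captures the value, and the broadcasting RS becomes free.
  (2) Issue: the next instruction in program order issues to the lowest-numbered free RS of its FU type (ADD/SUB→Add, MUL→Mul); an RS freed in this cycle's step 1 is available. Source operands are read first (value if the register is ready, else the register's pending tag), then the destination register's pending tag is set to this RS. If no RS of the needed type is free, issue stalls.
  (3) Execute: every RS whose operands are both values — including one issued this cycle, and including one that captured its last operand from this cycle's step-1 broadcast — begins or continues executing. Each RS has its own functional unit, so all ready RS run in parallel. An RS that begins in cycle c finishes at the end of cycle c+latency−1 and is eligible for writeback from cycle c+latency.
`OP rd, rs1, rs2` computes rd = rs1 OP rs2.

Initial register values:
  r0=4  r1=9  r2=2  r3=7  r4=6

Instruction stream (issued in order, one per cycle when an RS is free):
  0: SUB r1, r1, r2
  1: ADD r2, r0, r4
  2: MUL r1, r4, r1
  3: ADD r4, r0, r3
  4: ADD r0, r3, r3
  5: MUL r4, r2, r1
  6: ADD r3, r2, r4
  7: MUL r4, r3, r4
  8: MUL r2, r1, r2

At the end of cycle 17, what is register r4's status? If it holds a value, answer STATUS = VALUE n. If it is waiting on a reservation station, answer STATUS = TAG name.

STATUS = TAG Mul1

c1: issue SUB r1<-Add1 | r0:4,r1:Add1,r2:2,r3:7,r4:6
c2: issue ADD r2<-Add2 | r0:4,r1:Add1,r2:Add2,r3:7,r4:6
c3: CDB Add1=7; issue MUL r1<-Mul1 | r0:4,r1:Mul1,r2:Add2,r3:7,r4:6
c4: CDB Add2=10; issue ADD r4<-Add1 | r0:4,r1:Mul1,r2:10,r3:7,r4:Add1
c5: issue ADD r0<-Add2 | r0:Add2,r1:Mul1,r2:10,r3:7,r4:Add1
c6: CDB Add1=11; issue MUL r4<-Mul2 | r0:Add2,r1:Mul1,r2:10,r3:7,r4:Mul2
c7: CDB Add2=14; issue ADD r3<-Add1 | r0:14,r1:Mul1,r2:10,r3:Add1,r4:Mul2
c8: CDB Mul1=42; issue MUL r4<-Mul1 | r0:14,r1:42,r2:10,r3:Add1,r4:Mul1
c9: stall | r0:14,r1:42,r2:10,r3:Add1,r4:Mul1
c10: stall | r0:14,r1:42,r2:10,r3:Add1,r4:Mul1
c11: stall | r0:14,r1:42,r2:10,r3:Add1,r4:Mul1
c12: stall | r0:14,r1:42,r2:10,r3:Add1,r4:Mul1
c13: CDB Mul2=420; issue MUL r2<-Mul2 | r0:14,r1:42,r2:Mul2,r3:Add1,r4:Mul1
c14: - | r0:14,r1:42,r2:Mul2,r3:Add1,r4:Mul1
c15: CDB Add1=430 | r0:14,r1:42,r2:Mul2,r3:430,r4:Mul1
c16: - | r0:14,r1:42,r2:Mul2,r3:430,r4:Mul1
c17: - | r0:14,r1:42,r2:Mul2,r3:430,r4:Mul1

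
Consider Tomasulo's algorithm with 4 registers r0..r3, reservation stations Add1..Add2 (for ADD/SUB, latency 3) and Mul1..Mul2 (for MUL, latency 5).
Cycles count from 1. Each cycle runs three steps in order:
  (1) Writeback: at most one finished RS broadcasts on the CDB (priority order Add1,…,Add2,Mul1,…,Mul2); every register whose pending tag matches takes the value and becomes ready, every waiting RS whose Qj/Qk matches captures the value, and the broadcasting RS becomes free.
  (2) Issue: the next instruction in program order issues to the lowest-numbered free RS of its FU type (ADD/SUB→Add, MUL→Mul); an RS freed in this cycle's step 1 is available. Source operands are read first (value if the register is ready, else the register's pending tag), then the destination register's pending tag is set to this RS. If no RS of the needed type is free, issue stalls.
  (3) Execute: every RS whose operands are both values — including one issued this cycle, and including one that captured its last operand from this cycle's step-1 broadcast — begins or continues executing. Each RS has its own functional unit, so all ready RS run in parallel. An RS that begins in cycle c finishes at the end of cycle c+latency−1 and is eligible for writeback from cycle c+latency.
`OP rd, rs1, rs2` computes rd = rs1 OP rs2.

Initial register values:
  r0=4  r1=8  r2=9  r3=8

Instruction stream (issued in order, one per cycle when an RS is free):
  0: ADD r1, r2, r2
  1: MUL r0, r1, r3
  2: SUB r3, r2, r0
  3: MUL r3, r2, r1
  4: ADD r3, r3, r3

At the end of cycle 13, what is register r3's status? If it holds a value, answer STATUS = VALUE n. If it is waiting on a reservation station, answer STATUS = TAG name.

STATUS = VALUE 324

cycle 1: issue ADD r1<-Add1 // r0:4,r1:Add1,r2:9,r3:8
cycle 2: issue MUL r0<-Mul1 // r0:Mul1,r1:Add1,r2:9,r3:8
cycle 3: issue SUB r3<-Add2 // r0:Mul1,r1:Add1,r2:9,r3:Add2
cycle 4: CDB Add1=18; issue MUL r3<-Mul2 // r0:Mul1,r1:18,r2:9,r3:Mul2
cycle 5: issue ADD r3<-Add1 // r0:Mul1,r1:18,r2:9,r3:Add1
cycle 6: - // r0:Mul1,r1:18,r2:9,r3:Add1
cycle 7: - // r0:Mul1,r1:18,r2:9,r3:Add1
cycle 8: - // r0:Mul1,r1:18,r2:9,r3:Add1
cycle 9: CDB Mul1=144 // r0:144,r1:18,r2:9,r3:Add1
cycle 10: CDB Mul2=162 // r0:144,r1:18,r2:9,r3:Add1
cycle 11: - // r0:144,r1:18,r2:9,r3:Add1
cycle 12: CDB Add2=-135 // r0:144,r1:18,r2:9,r3:Add1
cycle 13: CDB Add1=324 // r0:144,r1:18,r2:9,r3:324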